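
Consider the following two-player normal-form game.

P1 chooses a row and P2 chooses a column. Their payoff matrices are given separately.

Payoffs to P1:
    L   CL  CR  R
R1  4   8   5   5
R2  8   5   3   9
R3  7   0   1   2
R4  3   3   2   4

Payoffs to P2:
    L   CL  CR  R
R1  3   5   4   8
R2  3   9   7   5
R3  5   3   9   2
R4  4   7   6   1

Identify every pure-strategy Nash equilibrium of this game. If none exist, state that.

(R1, L): P1 can switch to R2 (4 → 8). Not NE.
(R1, CL): P2 can switch to R (5 → 8). Not NE.
(R1, CR): P2 can switch to CL (4 → 5). Not NE.
(R1, R): P1 can switch to R2 (5 → 9). Not NE.
(R2, L): P2 can switch to CL (3 → 9). Not NE.
(R2, CL): P1 can switch to R1 (5 → 8). Not NE.
(R2, CR): P1 can switch to R1 (3 → 5). Not NE.
(R2, R): P2 can switch to CL (5 → 9). Not NE.
(The remaining 8 profiles each have a profitable deviation by the same check.)

none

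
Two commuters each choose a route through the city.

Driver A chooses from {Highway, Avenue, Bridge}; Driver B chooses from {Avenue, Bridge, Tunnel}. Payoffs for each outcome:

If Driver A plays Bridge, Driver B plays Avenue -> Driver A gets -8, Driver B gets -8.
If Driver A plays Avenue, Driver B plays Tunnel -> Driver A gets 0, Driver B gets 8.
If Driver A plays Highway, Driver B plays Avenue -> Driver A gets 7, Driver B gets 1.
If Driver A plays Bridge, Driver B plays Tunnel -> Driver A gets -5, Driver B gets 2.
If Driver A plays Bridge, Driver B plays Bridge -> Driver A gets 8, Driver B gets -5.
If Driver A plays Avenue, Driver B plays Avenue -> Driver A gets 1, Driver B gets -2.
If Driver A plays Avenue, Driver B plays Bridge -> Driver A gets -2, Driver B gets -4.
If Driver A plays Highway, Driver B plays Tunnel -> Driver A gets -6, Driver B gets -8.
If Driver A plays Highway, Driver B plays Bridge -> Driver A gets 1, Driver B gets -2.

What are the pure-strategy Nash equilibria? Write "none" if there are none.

(Highway, Avenue): Driver A gets 7, best alternative 1; Driver B gets 1, best alternative -2. No profitable deviation — NE.
(Highway, Bridge): Driver A can switch to Bridge (1 → 8). Not NE.
(Highway, Tunnel): Driver A can switch to Avenue (-6 → 0). Not NE.
(Avenue, Avenue): Driver A can switch to Highway (1 → 7). Not NE.
(Avenue, Bridge): Driver A can switch to Highway (-2 → 1). Not NE.
(Avenue, Tunnel): Driver A gets 0, best alternative -5; Driver B gets 8, best alternative -2. No profitable deviation — NE.
(Bridge, Avenue): Driver A can switch to Highway (-8 → 7). Not NE.
(Bridge, Bridge): Driver B can switch to Tunnel (-5 → 2). Not NE.
(Bridge, Tunnel): Driver A can switch to Avenue (-5 → 0). Not NE.

The pure Nash equilibria are (Highway, Avenue), (Avenue, Tunnel).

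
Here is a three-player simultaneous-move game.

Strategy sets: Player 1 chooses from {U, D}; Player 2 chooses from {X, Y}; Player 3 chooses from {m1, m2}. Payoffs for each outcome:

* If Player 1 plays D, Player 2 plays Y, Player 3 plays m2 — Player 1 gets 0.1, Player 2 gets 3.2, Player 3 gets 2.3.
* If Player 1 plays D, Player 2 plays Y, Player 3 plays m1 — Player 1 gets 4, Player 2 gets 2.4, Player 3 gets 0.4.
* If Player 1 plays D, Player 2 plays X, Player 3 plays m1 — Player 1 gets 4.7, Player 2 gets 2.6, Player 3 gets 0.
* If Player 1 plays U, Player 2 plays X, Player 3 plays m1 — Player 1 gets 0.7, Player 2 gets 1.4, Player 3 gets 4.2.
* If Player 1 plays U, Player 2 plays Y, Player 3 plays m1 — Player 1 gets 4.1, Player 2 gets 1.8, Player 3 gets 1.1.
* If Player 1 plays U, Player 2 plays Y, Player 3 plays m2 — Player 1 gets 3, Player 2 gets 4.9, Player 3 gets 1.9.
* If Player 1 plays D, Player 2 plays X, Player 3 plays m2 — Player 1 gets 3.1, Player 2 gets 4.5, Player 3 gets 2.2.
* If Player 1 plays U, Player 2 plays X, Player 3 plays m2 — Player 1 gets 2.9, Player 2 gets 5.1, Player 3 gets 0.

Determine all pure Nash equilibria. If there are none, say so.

Player 1 against (X, m1): payoffs 0.7, 4.7 → best response D.
Player 1 against (X, m2): payoffs 2.9, 3.1 → best response D.
Player 1 against (Y, m1): payoffs 4.1, 4 → best response U.
Player 1 against (Y, m2): payoffs 3, 0.1 → best response U.
Player 2 against (U, m1): payoffs 1.4, 1.8 → best response Y.
Player 2 against (U, m2): payoffs 5.1, 4.9 → best response X.
Player 2 against (D, m1): payoffs 2.6, 2.4 → best response X.
Player 2 against (D, m2): payoffs 4.5, 3.2 → best response X.
Player 3 against (U, X): payoffs 4.2, 0 → best response m1.
Player 3 against (U, Y): payoffs 1.1, 1.9 → best response m2.
Player 3 against (D, X): payoffs 0, 2.2 → best response m2.
Player 3 against (D, Y): payoffs 0.4, 2.3 → best response m2.
Mutual best responses: (D, X, m2).

The unique pure-strategy Nash equilibrium is (D, X, m2).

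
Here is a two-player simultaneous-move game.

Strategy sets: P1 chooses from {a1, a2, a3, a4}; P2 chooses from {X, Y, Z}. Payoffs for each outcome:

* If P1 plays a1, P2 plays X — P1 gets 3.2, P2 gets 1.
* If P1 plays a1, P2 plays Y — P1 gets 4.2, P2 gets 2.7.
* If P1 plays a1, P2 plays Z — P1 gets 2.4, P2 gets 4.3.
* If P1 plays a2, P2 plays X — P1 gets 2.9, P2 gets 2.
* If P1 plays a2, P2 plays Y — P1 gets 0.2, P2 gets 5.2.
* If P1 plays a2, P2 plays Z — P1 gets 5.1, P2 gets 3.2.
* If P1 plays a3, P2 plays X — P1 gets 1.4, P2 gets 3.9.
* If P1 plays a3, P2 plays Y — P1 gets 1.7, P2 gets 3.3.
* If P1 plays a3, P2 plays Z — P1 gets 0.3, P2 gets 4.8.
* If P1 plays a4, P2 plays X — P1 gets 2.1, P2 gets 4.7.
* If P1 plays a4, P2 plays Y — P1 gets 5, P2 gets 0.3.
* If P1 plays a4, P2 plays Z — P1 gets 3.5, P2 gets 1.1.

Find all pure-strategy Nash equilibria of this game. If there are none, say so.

This game has no pure Nash equilibrium.

For each strategy profile, look for a profitable unilateral deviation.
(a1, X): P2 can switch to Y (1 → 2.7). Not NE.
(a1, Y): P1 can switch to a4 (4.2 → 5). Not NE.
(a1, Z): P1 can switch to a2 (2.4 → 5.1). Not NE.
(a2, X): P1 can switch to a1 (2.9 → 3.2). Not NE.
(a2, Y): P1 can switch to a1 (0.2 → 4.2). Not NE.
(a2, Z): P2 can switch to Y (3.2 → 5.2). Not NE.
(a3, X): P1 can switch to a1 (1.4 → 3.2). Not NE.
(a3, Y): P1 can switch to a1 (1.7 → 4.2). Not NE.
(a3, Z): P1 can switch to a1 (0.3 → 2.4). Not NE.
(a4, X): P1 can switch to a1 (2.1 → 3.2). Not NE.
(a4, Y): P2 can switch to X (0.3 → 4.7). Not NE.
(a4, Z): P1 can switch to a2 (3.5 → 5.1). Not NE.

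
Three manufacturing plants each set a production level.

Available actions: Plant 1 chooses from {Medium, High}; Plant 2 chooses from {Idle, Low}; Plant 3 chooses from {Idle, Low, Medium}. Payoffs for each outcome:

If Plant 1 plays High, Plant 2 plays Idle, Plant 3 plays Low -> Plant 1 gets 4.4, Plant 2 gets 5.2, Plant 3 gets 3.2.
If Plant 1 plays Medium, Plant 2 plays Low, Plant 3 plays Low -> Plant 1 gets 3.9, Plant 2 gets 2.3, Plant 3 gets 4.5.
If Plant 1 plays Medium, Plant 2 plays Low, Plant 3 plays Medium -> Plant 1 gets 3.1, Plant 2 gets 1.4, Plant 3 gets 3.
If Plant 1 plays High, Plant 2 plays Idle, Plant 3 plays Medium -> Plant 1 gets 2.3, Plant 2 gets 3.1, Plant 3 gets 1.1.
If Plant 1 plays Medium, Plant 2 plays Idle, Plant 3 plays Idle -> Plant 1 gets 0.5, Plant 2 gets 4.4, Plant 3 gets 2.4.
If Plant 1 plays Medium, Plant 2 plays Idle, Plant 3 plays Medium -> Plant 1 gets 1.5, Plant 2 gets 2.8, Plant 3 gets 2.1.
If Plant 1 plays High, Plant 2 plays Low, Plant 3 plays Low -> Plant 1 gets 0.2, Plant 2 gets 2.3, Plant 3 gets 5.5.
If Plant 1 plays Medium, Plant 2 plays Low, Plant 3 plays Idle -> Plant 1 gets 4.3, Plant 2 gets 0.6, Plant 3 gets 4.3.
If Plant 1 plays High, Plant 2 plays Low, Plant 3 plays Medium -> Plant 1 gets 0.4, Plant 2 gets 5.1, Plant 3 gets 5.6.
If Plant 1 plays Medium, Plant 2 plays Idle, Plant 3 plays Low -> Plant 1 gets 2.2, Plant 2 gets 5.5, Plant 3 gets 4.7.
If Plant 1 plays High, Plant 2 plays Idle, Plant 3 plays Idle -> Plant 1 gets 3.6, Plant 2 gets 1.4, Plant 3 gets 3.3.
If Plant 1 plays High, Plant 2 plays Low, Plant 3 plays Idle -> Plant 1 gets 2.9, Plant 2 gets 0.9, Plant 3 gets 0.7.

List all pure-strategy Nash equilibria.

Pure NE: (High, Idle, Idle)

Plant 1 against (Idle, Idle): payoffs 0.5, 3.6 → best response High.
Plant 1 against (Idle, Low): payoffs 2.2, 4.4 → best response High.
Plant 1 against (Idle, Medium): payoffs 1.5, 2.3 → best response High.
Plant 1 against (Low, Idle): payoffs 4.3, 2.9 → best response Medium.
Plant 1 against (Low, Low): payoffs 3.9, 0.2 → best response Medium.
Plant 1 against (Low, Medium): payoffs 3.1, 0.4 → best response Medium.
Plant 2 against (Medium, Idle): payoffs 4.4, 0.6 → best response Idle.
Plant 2 against (Medium, Low): payoffs 5.5, 2.3 → best response Idle.
Plant 2 against (Medium, Medium): payoffs 2.8, 1.4 → best response Idle.
Plant 2 against (High, Idle): payoffs 1.4, 0.9 → best response Idle.
Plant 2 against (High, Low): payoffs 5.2, 2.3 → best response Idle.
Plant 2 against (High, Medium): payoffs 3.1, 5.1 → best response Low.
Plant 3 against (Medium, Idle): payoffs 2.4, 4.7, 2.1 → best response Low.
Plant 3 against (Medium, Low): payoffs 4.3, 4.5, 3 → best response Low.
Plant 3 against (High, Idle): payoffs 3.3, 3.2, 1.1 → best response Idle.
Plant 3 against (High, Low): payoffs 0.7, 5.5, 5.6 → best response Medium.
Mutual best responses: (High, Idle, Idle).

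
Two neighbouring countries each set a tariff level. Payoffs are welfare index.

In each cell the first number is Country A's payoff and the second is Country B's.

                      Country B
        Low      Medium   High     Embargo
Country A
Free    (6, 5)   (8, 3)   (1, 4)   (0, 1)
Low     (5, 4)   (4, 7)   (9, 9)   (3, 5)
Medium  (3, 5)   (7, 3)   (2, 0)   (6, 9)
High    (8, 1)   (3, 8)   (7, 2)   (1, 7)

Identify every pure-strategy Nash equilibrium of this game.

The pure Nash equilibria are (Low, High); (Medium, Embargo).

(Free, Low): Country A can switch to High (6 → 8). Not NE.
(Free, Medium): Country B can switch to Low (3 → 5). Not NE.
(Free, High): Country A can switch to Low (1 → 9). Not NE.
(Free, Embargo): Country A can switch to Low (0 → 3). Not NE.
(Low, Low): Country A can switch to Free (5 → 6). Not NE.
(Low, Medium): Country A can switch to Free (4 → 8). Not NE.
(Low, High): Country A gets 9, best alternative 7; Country B gets 9, best alternative 7. No profitable deviation — NE.
(Low, Embargo): Country A can switch to Medium (3 → 6). Not NE.
(Medium, Low): Country A can switch to Free (3 → 6). Not NE.
(Medium, Medium): Country A can switch to Free (7 → 8). Not NE.
(Medium, High): Country A can switch to Low (2 → 9). Not NE.
(Medium, Embargo): Country A gets 6, best alternative 3; Country B gets 9, best alternative 5. No profitable deviation — NE.
(High, Low): Country B can switch to Medium (1 → 8). Not NE.
(High, Medium): Country A can switch to Free (3 → 8). Not NE.
(The remaining 2 profiles each have a profitable deviation by the same check.)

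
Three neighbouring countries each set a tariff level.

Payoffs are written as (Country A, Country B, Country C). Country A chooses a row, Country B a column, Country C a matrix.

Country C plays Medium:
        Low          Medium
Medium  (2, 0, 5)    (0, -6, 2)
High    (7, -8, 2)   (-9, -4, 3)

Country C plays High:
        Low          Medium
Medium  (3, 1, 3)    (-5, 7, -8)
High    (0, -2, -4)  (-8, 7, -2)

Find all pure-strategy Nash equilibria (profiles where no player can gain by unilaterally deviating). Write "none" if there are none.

(Medium, Low, Medium): Country A can switch to High (2 → 7). Not NE.
(Medium, Low, High): Country B can switch to Medium (1 → 7). Not NE.
(Medium, Medium, Medium): Country B can switch to Low (-6 → 0). Not NE.
(Medium, Medium, High): Country C can switch to Medium (-8 → 2). Not NE.
(High, Low, Medium): Country B can switch to Medium (-8 → -4). Not NE.
(High, Low, High): Country A can switch to Medium (0 → 3). Not NE.
(High, Medium, Medium): Country A can switch to Medium (-9 → 0). Not NE.
(High, Medium, High): Country A can switch to Medium (-8 → -5). Not NE.

This game has no pure Nash equilibrium.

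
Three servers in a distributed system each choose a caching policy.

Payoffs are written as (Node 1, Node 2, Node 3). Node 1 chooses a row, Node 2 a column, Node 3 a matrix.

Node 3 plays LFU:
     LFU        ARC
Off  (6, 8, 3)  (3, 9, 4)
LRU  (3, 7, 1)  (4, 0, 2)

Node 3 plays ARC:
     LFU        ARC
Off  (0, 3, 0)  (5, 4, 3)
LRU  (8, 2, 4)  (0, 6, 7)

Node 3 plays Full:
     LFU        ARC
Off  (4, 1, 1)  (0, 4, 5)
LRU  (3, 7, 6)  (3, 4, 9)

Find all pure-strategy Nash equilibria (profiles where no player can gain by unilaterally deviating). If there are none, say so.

Node 1 against (LFU, LFU): payoffs 6, 3 → best response Off.
Node 1 against (LFU, ARC): payoffs 0, 8 → best response LRU.
Node 1 against (LFU, Full): payoffs 4, 3 → best response Off.
Node 1 against (ARC, LFU): payoffs 3, 4 → best response LRU.
Node 1 against (ARC, ARC): payoffs 5, 0 → best response Off.
Node 1 against (ARC, Full): payoffs 0, 3 → best response LRU.
Node 2 against (Off, LFU): payoffs 8, 9 → best response ARC.
Node 2 against (Off, ARC): payoffs 3, 4 → best response ARC.
Node 2 against (Off, Full): payoffs 1, 4 → best response ARC.
Node 2 against (LRU, LFU): payoffs 7, 0 → best response LFU.
Node 2 against (LRU, ARC): payoffs 2, 6 → best response ARC.
Node 2 against (LRU, Full): payoffs 7, 4 → best response LFU.
Node 3 against (Off, LFU): payoffs 3, 0, 1 → best response LFU.
Node 3 against (Off, ARC): payoffs 4, 3, 5 → best response Full.
Node 3 against (LRU, LFU): payoffs 1, 4, 6 → best response Full.
Node 3 against (LRU, ARC): payoffs 2, 7, 9 → best response Full.
No profile is a mutual best response for all players.

No pure-strategy Nash equilibrium.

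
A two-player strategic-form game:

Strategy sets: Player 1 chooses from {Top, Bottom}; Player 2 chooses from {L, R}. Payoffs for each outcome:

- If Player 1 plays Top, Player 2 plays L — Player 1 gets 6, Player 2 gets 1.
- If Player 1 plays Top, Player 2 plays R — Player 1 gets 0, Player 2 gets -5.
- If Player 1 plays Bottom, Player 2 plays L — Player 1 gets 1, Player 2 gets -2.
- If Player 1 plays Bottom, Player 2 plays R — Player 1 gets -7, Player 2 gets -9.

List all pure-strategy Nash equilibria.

Player 1 against L: payoffs 6, 1 → best response Top.
Player 1 against R: payoffs 0, -7 → best response Top.
Player 2 against Top: payoffs 1, -5 → best response L.
Player 2 against Bottom: payoffs -2, -9 → best response L.
Mutual best responses: (Top, L).

(Top, L)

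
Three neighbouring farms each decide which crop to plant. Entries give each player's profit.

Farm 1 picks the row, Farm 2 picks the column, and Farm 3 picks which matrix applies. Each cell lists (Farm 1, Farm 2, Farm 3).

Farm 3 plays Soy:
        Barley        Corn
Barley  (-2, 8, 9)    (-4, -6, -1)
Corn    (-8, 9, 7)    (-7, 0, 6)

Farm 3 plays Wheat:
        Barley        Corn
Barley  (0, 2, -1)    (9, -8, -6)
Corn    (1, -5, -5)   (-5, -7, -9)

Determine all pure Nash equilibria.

(Barley, Barley, Soy): Farm 1 gets -2, best alternative -8; Farm 2 gets 8, best alternative -6; Farm 3 gets 9, best alternative -1. No profitable deviation — NE.
(Barley, Barley, Wheat): Farm 1 can switch to Corn (0 → 1). Not NE.
(Barley, Corn, Soy): Farm 2 can switch to Barley (-6 → 8). Not NE.
(Barley, Corn, Wheat): Farm 2 can switch to Barley (-8 → 2). Not NE.
(Corn, Barley, Soy): Farm 1 can switch to Barley (-8 → -2). Not NE.
(Corn, Barley, Wheat): Farm 3 can switch to Soy (-5 → 7). Not NE.
(Corn, Corn, Soy): Farm 1 can switch to Barley (-7 → -4). Not NE.
(Corn, Corn, Wheat): Farm 1 can switch to Barley (-5 → 9). Not NE.

The unique pure-strategy Nash equilibrium is (Barley, Barley, Soy).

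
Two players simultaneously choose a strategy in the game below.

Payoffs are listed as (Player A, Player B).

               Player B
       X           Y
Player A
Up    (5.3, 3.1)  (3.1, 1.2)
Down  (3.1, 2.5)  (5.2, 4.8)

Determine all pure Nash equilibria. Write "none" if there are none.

(Up, X): Player A gets 5.3, best alternative 3.1; Player B gets 3.1, best alternative 1.2. No profitable deviation — NE.
(Up, Y): Player A can switch to Down (3.1 → 5.2). Not NE.
(Down, X): Player A can switch to Up (3.1 → 5.3). Not NE.
(Down, Y): Player A gets 5.2, best alternative 3.1; Player B gets 4.8, best alternative 2.5. No profitable deviation — NE.

The pure Nash equilibria are (Up, X), (Down, Y).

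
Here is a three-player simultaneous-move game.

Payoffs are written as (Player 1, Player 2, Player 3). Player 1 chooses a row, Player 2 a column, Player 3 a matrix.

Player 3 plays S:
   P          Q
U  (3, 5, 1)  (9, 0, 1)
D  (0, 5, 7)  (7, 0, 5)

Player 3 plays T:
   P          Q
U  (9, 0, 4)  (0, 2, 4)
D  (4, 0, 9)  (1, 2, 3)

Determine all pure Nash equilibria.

No pure-strategy Nash equilibrium.

Player 1 against (P, S): payoffs 3, 0 → best response U.
Player 1 against (P, T): payoffs 9, 4 → best response U.
Player 1 against (Q, S): payoffs 9, 7 → best response U.
Player 1 against (Q, T): payoffs 0, 1 → best response D.
Player 2 against (U, S): payoffs 5, 0 → best response P.
Player 2 against (U, T): payoffs 0, 2 → best response Q.
Player 2 against (D, S): payoffs 5, 0 → best response P.
Player 2 against (D, T): payoffs 0, 2 → best response Q.
Player 3 against (U, P): payoffs 1, 4 → best response T.
Player 3 against (U, Q): payoffs 1, 4 → best response T.
Player 3 against (D, P): payoffs 7, 9 → best response T.
Player 3 against (D, Q): payoffs 5, 3 → best response S.
No profile is a mutual best response for all players.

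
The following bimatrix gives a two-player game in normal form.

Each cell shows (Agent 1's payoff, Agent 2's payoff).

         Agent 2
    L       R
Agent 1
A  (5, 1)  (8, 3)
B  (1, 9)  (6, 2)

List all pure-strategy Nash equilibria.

(A, L): Agent 2 can switch to R (1 → 3). Not NE.
(A, R): Agent 1 gets 8, best alternative 6; Agent 2 gets 3, best alternative 1. No profitable deviation — NE.
(B, L): Agent 1 can switch to A (1 → 5). Not NE.
(B, R): Agent 1 can switch to A (6 → 8). Not NE.

The unique pure-strategy Nash equilibrium is (A, R).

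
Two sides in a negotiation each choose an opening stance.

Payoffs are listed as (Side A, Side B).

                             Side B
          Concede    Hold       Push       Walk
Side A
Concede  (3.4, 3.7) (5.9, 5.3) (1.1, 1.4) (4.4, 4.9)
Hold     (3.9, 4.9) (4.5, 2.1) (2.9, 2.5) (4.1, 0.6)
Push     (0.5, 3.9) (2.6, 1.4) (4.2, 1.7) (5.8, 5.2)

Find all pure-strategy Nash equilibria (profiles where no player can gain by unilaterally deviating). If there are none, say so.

(Concede, Hold); (Hold, Concede); (Push, Walk)

(Concede, Concede): Side A can switch to Hold (3.4 → 3.9). Not NE.
(Concede, Hold): Side A gets 5.9, best alternative 4.5; Side B gets 5.3, best alternative 4.9. No profitable deviation — NE.
(Concede, Push): Side A can switch to Hold (1.1 → 2.9). Not NE.
(Concede, Walk): Side A can switch to Push (4.4 → 5.8). Not NE.
(Hold, Concede): Side A gets 3.9, best alternative 3.4; Side B gets 4.9, best alternative 2.5. No profitable deviation — NE.
(Hold, Hold): Side A can switch to Concede (4.5 → 5.9). Not NE.
(Hold, Push): Side A can switch to Push (2.9 → 4.2). Not NE.
(Hold, Walk): Side A can switch to Concede (4.1 → 4.4). Not NE.
(Push, Concede): Side A can switch to Concede (0.5 → 3.4). Not NE.
(Push, Hold): Side A can switch to Concede (2.6 → 5.9). Not NE.
(Push, Push): Side B can switch to Concede (1.7 → 3.9). Not NE.
(Push, Walk): Side A gets 5.8, best alternative 4.4; Side B gets 5.2, best alternative 3.9. No profitable deviation — NE.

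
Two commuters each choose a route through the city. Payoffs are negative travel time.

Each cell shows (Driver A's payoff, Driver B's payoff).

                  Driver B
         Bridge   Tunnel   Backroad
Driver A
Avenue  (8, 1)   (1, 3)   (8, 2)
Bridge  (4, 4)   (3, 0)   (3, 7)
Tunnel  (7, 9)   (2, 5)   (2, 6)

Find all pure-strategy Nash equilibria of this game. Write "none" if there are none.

(Avenue, Bridge): Driver B can switch to Tunnel (1 → 3). Not NE.
(Avenue, Tunnel): Driver A can switch to Bridge (1 → 3). Not NE.
(Avenue, Backroad): Driver B can switch to Tunnel (2 → 3). Not NE.
(Bridge, Bridge): Driver A can switch to Avenue (4 → 8). Not NE.
(Bridge, Tunnel): Driver B can switch to Bridge (0 → 4). Not NE.
(Bridge, Backroad): Driver A can switch to Avenue (3 → 8). Not NE.
(Tunnel, Bridge): Driver A can switch to Avenue (7 → 8). Not NE.
(Tunnel, Tunnel): Driver A can switch to Bridge (2 → 3). Not NE.
(Tunnel, Backroad): Driver A can switch to Avenue (2 → 8). Not NE.

This game has no pure Nash equilibrium.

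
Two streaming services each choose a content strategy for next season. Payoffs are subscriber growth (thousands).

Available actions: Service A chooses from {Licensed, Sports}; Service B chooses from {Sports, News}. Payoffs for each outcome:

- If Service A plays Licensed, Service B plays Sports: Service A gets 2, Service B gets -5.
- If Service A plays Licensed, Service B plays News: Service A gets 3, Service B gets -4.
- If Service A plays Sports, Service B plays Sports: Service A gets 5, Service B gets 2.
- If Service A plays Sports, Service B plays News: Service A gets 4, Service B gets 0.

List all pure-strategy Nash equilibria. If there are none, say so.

Service A against Sports: payoffs 2, 5 → best response Sports.
Service A against News: payoffs 3, 4 → best response Sports.
Service B against Licensed: payoffs -5, -4 → best response News.
Service B against Sports: payoffs 2, 0 → best response Sports.
Mutual best responses: (Sports, Sports).

The unique pure-strategy Nash equilibrium is (Sports, Sports).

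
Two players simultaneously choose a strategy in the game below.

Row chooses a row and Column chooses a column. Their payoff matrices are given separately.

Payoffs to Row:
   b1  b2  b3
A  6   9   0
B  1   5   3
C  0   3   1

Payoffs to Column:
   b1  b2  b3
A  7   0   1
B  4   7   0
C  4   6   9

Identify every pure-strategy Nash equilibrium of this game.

Row against b1: payoffs 6, 1, 0 → best response A.
Row against b2: payoffs 9, 5, 3 → best response A.
Row against b3: payoffs 0, 3, 1 → best response B.
Column against A: payoffs 7, 0, 1 → best response b1.
Column against B: payoffs 4, 7, 0 → best response b2.
Column against C: payoffs 4, 6, 9 → best response b3.
Mutual best responses: (A, b1).

(A, b1)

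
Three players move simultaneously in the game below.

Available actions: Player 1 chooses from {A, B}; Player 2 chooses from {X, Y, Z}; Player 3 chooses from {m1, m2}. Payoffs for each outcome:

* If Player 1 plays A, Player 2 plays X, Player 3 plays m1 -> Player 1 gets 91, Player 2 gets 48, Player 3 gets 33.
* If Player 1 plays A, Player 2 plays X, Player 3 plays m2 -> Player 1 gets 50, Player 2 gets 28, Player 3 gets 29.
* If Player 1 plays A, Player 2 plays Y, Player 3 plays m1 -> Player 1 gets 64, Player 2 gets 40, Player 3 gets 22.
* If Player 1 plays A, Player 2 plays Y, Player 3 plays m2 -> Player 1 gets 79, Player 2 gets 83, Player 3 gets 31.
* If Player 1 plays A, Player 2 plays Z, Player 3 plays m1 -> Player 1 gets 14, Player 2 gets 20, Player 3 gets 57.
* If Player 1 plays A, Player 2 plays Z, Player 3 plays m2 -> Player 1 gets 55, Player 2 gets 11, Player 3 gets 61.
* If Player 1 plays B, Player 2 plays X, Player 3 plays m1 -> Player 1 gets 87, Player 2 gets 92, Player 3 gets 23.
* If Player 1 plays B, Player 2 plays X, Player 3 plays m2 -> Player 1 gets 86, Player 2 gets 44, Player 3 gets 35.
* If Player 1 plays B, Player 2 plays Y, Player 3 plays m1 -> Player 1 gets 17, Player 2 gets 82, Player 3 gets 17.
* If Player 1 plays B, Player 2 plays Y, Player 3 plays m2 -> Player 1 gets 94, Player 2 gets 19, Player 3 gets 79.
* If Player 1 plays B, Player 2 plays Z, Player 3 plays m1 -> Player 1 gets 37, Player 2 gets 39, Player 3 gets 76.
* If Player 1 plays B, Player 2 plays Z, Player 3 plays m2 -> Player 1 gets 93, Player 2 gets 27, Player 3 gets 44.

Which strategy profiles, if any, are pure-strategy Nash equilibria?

Pure-strategy Nash equilibria: (A, X, m1) and (B, X, m2)

Player 1 against (X, m1): payoffs 91, 87 → best response A.
Player 1 against (X, m2): payoffs 50, 86 → best response B.
Player 1 against (Y, m1): payoffs 64, 17 → best response A.
Player 1 against (Y, m2): payoffs 79, 94 → best response B.
Player 1 against (Z, m1): payoffs 14, 37 → best response B.
Player 1 against (Z, m2): payoffs 55, 93 → best response B.
Player 2 against (A, m1): payoffs 48, 40, 20 → best response X.
Player 2 against (A, m2): payoffs 28, 83, 11 → best response Y.
Player 2 against (B, m1): payoffs 92, 82, 39 → best response X.
Player 2 against (B, m2): payoffs 44, 19, 27 → best response X.
Player 3 against (A, X): payoffs 33, 29 → best response m1.
Player 3 against (A, Y): payoffs 22, 31 → best response m2.
Player 3 against (A, Z): payoffs 57, 61 → best response m2.
Player 3 against (B, X): payoffs 23, 35 → best response m2.
Player 3 against (B, Y): payoffs 17, 79 → best response m2.
Player 3 against (B, Z): payoffs 76, 44 → best response m1.
Mutual best responses: (A, X, m1); (B, X, m2).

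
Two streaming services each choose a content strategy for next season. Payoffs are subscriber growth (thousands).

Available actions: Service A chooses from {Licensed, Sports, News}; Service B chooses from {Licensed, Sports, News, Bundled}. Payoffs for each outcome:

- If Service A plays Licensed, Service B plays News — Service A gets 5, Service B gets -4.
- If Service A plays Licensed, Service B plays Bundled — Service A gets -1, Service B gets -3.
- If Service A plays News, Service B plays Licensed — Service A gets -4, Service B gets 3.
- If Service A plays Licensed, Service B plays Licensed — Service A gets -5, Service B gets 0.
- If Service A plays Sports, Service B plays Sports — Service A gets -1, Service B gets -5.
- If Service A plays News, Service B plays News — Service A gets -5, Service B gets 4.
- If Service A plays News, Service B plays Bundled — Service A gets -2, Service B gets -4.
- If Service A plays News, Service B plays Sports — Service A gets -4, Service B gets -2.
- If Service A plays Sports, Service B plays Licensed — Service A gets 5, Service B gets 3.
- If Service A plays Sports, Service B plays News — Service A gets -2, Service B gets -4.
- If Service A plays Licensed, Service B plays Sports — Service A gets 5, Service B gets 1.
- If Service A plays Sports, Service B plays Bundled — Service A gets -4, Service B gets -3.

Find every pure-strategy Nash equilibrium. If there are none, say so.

(Licensed, Sports); (Sports, Licensed)

(Licensed, Licensed): Service A can switch to Sports (-5 → 5). Not NE.
(Licensed, Sports): Service A gets 5, best alternative -1; Service B gets 1, best alternative 0. No profitable deviation — NE.
(Licensed, News): Service B can switch to Licensed (-4 → 0). Not NE.
(Licensed, Bundled): Service B can switch to Licensed (-3 → 0). Not NE.
(Sports, Licensed): Service A gets 5, best alternative -4; Service B gets 3, best alternative -3. No profitable deviation — NE.
(Sports, Sports): Service A can switch to Licensed (-1 → 5). Not NE.
(Sports, News): Service A can switch to Licensed (-2 → 5). Not NE.
(Sports, Bundled): Service A can switch to Licensed (-4 → -1). Not NE.
(The remaining 4 profiles each have a profitable deviation by the same check.)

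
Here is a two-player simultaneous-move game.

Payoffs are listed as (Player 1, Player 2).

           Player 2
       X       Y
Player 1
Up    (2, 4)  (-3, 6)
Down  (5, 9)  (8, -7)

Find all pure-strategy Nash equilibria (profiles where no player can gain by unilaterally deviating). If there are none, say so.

Pure NE: (Down, X)

Player 1 against X: payoffs 2, 5 → best response Down.
Player 1 against Y: payoffs -3, 8 → best response Down.
Player 2 against Up: payoffs 4, 6 → best response Y.
Player 2 against Down: payoffs 9, -7 → best response X.
Mutual best responses: (Down, X).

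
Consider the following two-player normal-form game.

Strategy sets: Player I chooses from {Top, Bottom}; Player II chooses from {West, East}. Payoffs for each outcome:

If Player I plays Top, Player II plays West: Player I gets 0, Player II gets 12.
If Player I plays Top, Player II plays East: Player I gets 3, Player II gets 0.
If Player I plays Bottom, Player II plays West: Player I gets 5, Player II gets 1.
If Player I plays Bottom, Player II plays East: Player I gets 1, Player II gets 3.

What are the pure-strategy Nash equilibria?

Mark each player's best response to every combination of opponents' strategies; a profile where every player is best-responding is a pure Nash equilibrium.
Player I against West: payoffs 0, 5 → best response Bottom.
Player I against East: payoffs 3, 1 → best response Top.
Player II against Top: payoffs 12, 0 → best response West.
Player II against Bottom: payoffs 1, 3 → best response East.
No profile is a mutual best response for all players.

none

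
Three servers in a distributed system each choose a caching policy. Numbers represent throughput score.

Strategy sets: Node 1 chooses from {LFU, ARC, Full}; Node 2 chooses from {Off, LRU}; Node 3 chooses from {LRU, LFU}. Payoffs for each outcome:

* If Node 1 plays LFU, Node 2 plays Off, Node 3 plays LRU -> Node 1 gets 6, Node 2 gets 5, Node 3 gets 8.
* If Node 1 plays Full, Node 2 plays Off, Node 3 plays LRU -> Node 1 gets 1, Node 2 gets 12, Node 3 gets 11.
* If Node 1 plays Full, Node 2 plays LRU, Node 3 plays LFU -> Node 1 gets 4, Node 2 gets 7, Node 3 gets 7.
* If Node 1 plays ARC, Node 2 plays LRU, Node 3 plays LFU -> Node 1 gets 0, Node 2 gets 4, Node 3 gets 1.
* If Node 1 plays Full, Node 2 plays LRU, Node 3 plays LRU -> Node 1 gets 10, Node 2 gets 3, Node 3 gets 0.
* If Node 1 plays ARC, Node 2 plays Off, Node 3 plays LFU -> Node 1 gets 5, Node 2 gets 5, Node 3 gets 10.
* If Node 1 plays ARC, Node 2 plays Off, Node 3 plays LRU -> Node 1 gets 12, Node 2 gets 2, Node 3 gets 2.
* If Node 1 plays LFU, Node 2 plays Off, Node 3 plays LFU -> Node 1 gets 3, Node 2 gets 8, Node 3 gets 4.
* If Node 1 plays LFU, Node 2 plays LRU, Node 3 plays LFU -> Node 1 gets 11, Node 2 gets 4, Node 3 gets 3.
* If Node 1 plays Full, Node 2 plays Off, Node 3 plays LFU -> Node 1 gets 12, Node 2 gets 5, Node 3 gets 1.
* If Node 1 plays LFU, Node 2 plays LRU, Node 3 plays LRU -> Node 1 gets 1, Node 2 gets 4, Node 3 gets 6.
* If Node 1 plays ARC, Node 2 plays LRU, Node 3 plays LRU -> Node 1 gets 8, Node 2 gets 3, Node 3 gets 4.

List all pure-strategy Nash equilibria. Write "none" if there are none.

Node 1 against (Off, LRU): payoffs 6, 12, 1 → best response ARC.
Node 1 against (Off, LFU): payoffs 3, 5, 12 → best response Full.
Node 1 against (LRU, LRU): payoffs 1, 8, 10 → best response Full.
Node 1 against (LRU, LFU): payoffs 11, 0, 4 → best response LFU.
Node 2 against (LFU, LRU): payoffs 5, 4 → best response Off.
Node 2 against (LFU, LFU): payoffs 8, 4 → best response Off.
Node 2 against (ARC, LRU): payoffs 2, 3 → best response LRU.
Node 2 against (ARC, LFU): payoffs 5, 4 → best response Off.
Node 2 against (Full, LRU): payoffs 12, 3 → best response Off.
Node 2 against (Full, LFU): payoffs 5, 7 → best response LRU.
Node 3 against (LFU, Off): payoffs 8, 4 → best response LRU.
Node 3 against (LFU, LRU): payoffs 6, 3 → best response LRU.
Node 3 against (ARC, Off): payoffs 2, 10 → best response LFU.
Node 3 against (ARC, LRU): payoffs 4, 1 → best response LRU.
Node 3 against (Full, Off): payoffs 11, 1 → best response LRU.
Node 3 against (Full, LRU): payoffs 0, 7 → best response LFU.
No profile is a mutual best response for all players.

No pure-strategy Nash equilibrium.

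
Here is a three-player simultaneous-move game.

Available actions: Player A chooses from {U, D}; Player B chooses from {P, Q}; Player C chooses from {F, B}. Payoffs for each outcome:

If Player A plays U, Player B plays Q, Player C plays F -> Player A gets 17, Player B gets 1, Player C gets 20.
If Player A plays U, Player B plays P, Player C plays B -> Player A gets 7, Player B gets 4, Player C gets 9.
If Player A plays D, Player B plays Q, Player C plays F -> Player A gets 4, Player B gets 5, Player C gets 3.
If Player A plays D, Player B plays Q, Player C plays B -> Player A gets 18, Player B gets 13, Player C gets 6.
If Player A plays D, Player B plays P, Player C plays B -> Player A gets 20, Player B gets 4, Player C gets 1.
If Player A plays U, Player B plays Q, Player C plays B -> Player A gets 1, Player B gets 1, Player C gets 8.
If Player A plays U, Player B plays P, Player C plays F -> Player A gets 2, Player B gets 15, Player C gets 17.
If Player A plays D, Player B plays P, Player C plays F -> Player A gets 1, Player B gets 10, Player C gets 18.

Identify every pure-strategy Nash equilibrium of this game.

For each player, find the best response to each opponent profile; mutual best responses are the pure NE.
Player A against (P, F): payoffs 2, 1 → best response U.
Player A against (P, B): payoffs 7, 20 → best response D.
Player A against (Q, F): payoffs 17, 4 → best response U.
Player A against (Q, B): payoffs 1, 18 → best response D.
Player B against (U, F): payoffs 15, 1 → best response P.
Player B against (U, B): payoffs 4, 1 → best response P.
Player B against (D, F): payoffs 10, 5 → best response P.
Player B against (D, B): payoffs 4, 13 → best response Q.
Player C against (U, P): payoffs 17, 9 → best response F.
Player C against (U, Q): payoffs 20, 8 → best response F.
Player C against (D, P): payoffs 18, 1 → best response F.
Player C against (D, Q): payoffs 3, 6 → best response B.
Mutual best responses: (U, P, F); (D, Q, B).

Pure-strategy Nash equilibria: (U, P, F), (D, Q, B)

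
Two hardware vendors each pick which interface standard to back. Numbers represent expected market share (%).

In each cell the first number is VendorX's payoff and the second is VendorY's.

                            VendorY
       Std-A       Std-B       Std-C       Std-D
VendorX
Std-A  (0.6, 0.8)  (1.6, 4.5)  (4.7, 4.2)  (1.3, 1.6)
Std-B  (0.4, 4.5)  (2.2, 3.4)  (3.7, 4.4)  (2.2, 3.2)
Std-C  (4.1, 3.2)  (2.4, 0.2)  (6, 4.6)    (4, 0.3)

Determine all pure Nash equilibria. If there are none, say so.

Pure NE: (Std-C, Std-C)

VendorX against Std-A: payoffs 0.6, 0.4, 4.1 → best response Std-C.
VendorX against Std-B: payoffs 1.6, 2.2, 2.4 → best response Std-C.
VendorX against Std-C: payoffs 4.7, 3.7, 6 → best response Std-C.
VendorX against Std-D: payoffs 1.3, 2.2, 4 → best response Std-C.
VendorY against Std-A: payoffs 0.8, 4.5, 4.2, 1.6 → best response Std-B.
VendorY against Std-B: payoffs 4.5, 3.4, 4.4, 3.2 → best response Std-A.
VendorY against Std-C: payoffs 3.2, 0.2, 4.6, 0.3 → best response Std-C.
Mutual best responses: (Std-C, Std-C).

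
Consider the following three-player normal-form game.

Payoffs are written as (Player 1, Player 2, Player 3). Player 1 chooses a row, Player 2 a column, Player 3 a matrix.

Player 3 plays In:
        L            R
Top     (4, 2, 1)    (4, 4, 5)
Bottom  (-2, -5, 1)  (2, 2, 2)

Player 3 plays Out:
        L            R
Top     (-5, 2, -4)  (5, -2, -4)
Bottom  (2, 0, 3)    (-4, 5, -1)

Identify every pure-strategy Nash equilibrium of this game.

Pure NE: (Top, R, In)

(Top, L, In): Player 2 can switch to R (2 → 4). Not NE.
(Top, L, Out): Player 1 can switch to Bottom (-5 → 2). Not NE.
(Top, R, In): Player 1 gets 4, best alternative 2; Player 2 gets 4, best alternative 2; Player 3 gets 5, best alternative -4. No profitable deviation — NE.
(Top, R, Out): Player 2 can switch to L (-2 → 2). Not NE.
(Bottom, L, In): Player 1 can switch to Top (-2 → 4). Not NE.
(Bottom, L, Out): Player 2 can switch to R (0 → 5). Not NE.
(Bottom, R, In): Player 1 can switch to Top (2 → 4). Not NE.
(Bottom, R, Out): Player 1 can switch to Top (-4 → 5). Not NE.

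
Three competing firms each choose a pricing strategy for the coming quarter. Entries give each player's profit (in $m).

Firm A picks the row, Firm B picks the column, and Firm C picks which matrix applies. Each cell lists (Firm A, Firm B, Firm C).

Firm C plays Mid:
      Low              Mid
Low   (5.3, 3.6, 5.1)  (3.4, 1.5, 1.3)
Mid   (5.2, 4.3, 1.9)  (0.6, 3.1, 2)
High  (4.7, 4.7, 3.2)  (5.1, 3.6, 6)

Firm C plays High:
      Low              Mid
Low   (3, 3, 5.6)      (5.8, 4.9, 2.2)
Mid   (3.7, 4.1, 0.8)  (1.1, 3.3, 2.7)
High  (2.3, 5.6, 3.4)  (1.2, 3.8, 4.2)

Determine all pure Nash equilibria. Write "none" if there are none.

The unique pure-strategy Nash equilibrium is (Low, Mid, High).

Firm A against (Low, Mid): payoffs 5.3, 5.2, 4.7 → best response Low.
Firm A against (Low, High): payoffs 3, 3.7, 2.3 → best response Mid.
Firm A against (Mid, Mid): payoffs 3.4, 0.6, 5.1 → best response High.
Firm A against (Mid, High): payoffs 5.8, 1.1, 1.2 → best response Low.
Firm B against (Low, Mid): payoffs 3.6, 1.5 → best response Low.
Firm B against (Low, High): payoffs 3, 4.9 → best response Mid.
Firm B against (Mid, Mid): payoffs 4.3, 3.1 → best response Low.
Firm B against (Mid, High): payoffs 4.1, 3.3 → best response Low.
Firm B against (High, Mid): payoffs 4.7, 3.6 → best response Low.
Firm B against (High, High): payoffs 5.6, 3.8 → best response Low.
Firm C against (Low, Low): payoffs 5.1, 5.6 → best response High.
Firm C against (Low, Mid): payoffs 1.3, 2.2 → best response High.
Firm C against (Mid, Low): payoffs 1.9, 0.8 → best response Mid.
Firm C against (Mid, Mid): payoffs 2, 2.7 → best response High.
Firm C against (High, Low): payoffs 3.2, 3.4 → best response High.
Firm C against (High, Mid): payoffs 6, 4.2 → best response Mid.
Mutual best responses: (Low, Mid, High).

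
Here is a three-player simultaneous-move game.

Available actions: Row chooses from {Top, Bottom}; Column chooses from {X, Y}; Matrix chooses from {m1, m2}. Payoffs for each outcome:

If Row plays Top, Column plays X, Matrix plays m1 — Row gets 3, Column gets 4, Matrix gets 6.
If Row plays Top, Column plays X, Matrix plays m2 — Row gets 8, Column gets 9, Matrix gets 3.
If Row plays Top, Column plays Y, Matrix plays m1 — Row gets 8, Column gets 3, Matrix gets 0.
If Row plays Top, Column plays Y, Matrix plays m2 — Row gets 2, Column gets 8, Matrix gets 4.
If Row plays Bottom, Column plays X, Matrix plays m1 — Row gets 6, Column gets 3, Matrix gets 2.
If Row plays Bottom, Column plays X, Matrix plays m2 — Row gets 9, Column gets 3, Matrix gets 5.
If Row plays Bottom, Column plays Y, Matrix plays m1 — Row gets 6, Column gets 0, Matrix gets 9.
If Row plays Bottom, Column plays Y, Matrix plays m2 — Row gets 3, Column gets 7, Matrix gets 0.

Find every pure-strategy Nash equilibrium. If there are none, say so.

none

(Top, X, m1): Row can switch to Bottom (3 → 6). Not NE.
(Top, X, m2): Row can switch to Bottom (8 → 9). Not NE.
(Top, Y, m1): Column can switch to X (3 → 4). Not NE.
(Top, Y, m2): Row can switch to Bottom (2 → 3). Not NE.
(Bottom, X, m1): Matrix can switch to m2 (2 → 5). Not NE.
(Bottom, X, m2): Column can switch to Y (3 → 7). Not NE.
(Bottom, Y, m1): Row can switch to Top (6 → 8). Not NE.
(Bottom, Y, m2): Matrix can switch to m1 (0 → 9). Not NE.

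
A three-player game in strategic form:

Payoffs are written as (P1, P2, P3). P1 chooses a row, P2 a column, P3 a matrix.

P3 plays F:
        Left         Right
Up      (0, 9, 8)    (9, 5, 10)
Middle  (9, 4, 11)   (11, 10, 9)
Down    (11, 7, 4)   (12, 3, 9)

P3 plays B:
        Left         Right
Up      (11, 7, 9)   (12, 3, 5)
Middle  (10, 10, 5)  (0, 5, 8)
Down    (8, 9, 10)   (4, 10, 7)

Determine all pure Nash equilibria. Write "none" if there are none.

Pure NE: (Up, Left, B)

Check each profile: it is a Nash equilibrium iff no player can strictly gain by switching unilaterally.
(Up, Left, F): P1 can switch to Middle (0 → 9). Not NE.
(Up, Left, B): P1 gets 11, best alternative 10; P2 gets 7, best alternative 3; P3 gets 9, best alternative 8. No profitable deviation — NE.
(Up, Right, F): P1 can switch to Middle (9 → 11). Not NE.
(Up, Right, B): P2 can switch to Left (3 → 7). Not NE.
(Middle, Left, F): P1 can switch to Down (9 → 11). Not NE.
(Middle, Left, B): P1 can switch to Up (10 → 11). Not NE.
(Middle, Right, F): P1 can switch to Down (11 → 12). Not NE.
(Middle, Right, B): P1 can switch to Up (0 → 12). Not NE.
(Down, Left, F): P3 can switch to B (4 → 10). Not NE.
(The remaining 3 profiles each have a profitable deviation by the same check.)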